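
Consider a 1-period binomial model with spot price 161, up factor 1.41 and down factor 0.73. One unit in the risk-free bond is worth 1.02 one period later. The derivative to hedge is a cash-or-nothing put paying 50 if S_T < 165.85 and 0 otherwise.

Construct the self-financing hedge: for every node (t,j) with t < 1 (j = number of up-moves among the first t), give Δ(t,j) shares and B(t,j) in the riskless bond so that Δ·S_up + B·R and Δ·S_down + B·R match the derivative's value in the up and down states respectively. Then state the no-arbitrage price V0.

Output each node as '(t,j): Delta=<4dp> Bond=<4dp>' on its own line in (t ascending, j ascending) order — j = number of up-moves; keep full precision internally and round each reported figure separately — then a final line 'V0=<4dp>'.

(0,0): Delta=-0.4567 Bond=101.6436
V0=28.1142

Since d<R<u, set p* = (R−d)/(u−d) = 0.4265; price each node as the discounted p*-expectation of its children.
Payoff layer (t=1): V(1,0)=50.0000, V(1,1)=0.0000
  t=0,j=0: stock 161.0000 → up 227.0100 (V=0.0000), down 117.5300 (V=50.0000). Price 28.1142; hedge Δ=-0.4567, bond B=101.6436.
Root portfolio cost Δ·161+B reproduces V0=28.1142.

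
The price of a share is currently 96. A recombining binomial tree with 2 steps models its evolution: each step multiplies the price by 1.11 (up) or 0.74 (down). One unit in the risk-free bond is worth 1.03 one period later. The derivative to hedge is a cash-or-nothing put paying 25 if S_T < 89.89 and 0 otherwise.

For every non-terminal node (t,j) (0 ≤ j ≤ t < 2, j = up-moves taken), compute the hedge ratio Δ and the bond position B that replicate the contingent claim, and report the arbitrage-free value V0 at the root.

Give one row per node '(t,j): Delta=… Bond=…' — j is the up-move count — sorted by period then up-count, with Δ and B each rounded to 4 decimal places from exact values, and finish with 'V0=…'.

(0,0): Delta=-0.5356 Bond=60.5045
(1,0): Delta=0.0000 Bond=24.2718
(1,1): Delta=-0.6341 Bond=72.8155
V0=9.0886

Since d<R<u, set p* = (R−d)/(u−d) = 0.7838; price each node as the discounted p*-expectation of its children.
Terminal values V(2,·): V(2,0)=25.0000, V(2,1)=25.0000, V(2,2)=0.0000
Node (1,0) S=71.0400: V=(p*·25.0000+(1−p*)·25.0000)/1.03=24.2718; Δ=(25.0000−25.0000)/(78.8544−52.5696)=0.0000; B=V−Δ·S=24.2718
Node (1,1) S=106.5600: V=(p*·0.0000+(1−p*)·25.0000)/1.03=5.2480; Δ=(0.0000−25.0000)/(118.2816−78.8544)=-0.6341; B=V−Δ·S=72.8155
Node (0,0) S=96.0000: V=(p*·5.2480+(1−p*)·24.2718)/1.03=9.0886; Δ=(5.2480−24.2718)/(106.5600−71.0400)=-0.5356; B=V−Δ·S=60.5045
Self-financing check: at every node Δ·S+B equals the discounted successor values.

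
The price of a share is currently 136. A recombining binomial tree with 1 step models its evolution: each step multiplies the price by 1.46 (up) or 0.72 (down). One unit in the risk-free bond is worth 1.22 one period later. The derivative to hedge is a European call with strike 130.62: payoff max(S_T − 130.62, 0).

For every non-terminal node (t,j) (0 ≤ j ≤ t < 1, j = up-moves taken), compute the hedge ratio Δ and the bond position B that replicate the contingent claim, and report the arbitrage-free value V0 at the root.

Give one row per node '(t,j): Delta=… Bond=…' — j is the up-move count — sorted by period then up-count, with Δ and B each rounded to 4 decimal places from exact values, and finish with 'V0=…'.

No-arbitrage ⇒ martingale measure with p* = (R−d)/(u−d) = 0.6757.
Payoff layer (t=1): V(1,0)=0.0000, V(1,1)=67.9400
(0,0): S=136.0000. Δ = (V_up−V_dn)/(S_up−S_dn) = (67.9400−0.0000)/(198.5600−97.9200) = 0.6751. V = [p*·67.9400 + (1−p*)·0.0000]/1.22 = 37.6274. B = V − Δ·S = -54.1834.
Self-financing check: at every node Δ·S+B equals the discounted successor values.

(0,0): Delta=0.6751 Bond=-54.1834
V0=37.6274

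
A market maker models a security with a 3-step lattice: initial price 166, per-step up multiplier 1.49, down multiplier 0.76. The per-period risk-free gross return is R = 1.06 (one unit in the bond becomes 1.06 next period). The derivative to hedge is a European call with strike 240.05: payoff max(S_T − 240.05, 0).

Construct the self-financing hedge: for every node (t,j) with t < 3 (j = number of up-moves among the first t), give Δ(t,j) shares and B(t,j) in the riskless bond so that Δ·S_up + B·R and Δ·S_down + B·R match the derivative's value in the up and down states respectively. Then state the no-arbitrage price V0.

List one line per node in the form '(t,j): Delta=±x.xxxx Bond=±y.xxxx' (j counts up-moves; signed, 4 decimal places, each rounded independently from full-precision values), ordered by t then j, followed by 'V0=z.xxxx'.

Since d<R<u, set p* = (R−d)/(u−d) = 0.4110; price each node as the discounted p*-expectation of its children.
Payoff layer (t=3): V(3,0)=0.0000, V(3,1)=0.0000, V(3,2)=40.0378, V(3,3)=309.0695
(2,0): S=95.8816. Δ = (V_up−V_dn)/(S_up−S_dn) = (0.0000−0.0000)/(142.8636−72.8700) = 0.0000. V = [p*·0.0000 + (1−p*)·0.0000]/1.06 = 0.0000. B = V − Δ·S = 0.0000.
(2,1): S=187.9784. Δ = (V_up−V_dn)/(S_up−S_dn) = (40.0378−0.0000)/(280.0878−142.8636) = 0.2918. V = [p*·40.0378 + (1−p*)·0.0000]/1.06 = 15.5225. B = V − Δ·S = -39.3238.
(2,2): S=368.5366. Δ = (V_up−V_dn)/(S_up−S_dn) = (309.0695−40.0378)/(549.1195−280.0878) = 1.0000. V = [p*·309.0695 + (1−p*)·40.0378]/1.06 = 142.0743. B = V − Δ·S = -226.4623.
(1,0): S=126.1600. Δ = (V_up−V_dn)/(S_up−S_dn) = (15.5225−0.0000)/(187.9784−95.8816) = 0.1685. V = [p*·15.5225 + (1−p*)·0.0000]/1.06 = 6.0180. B = V − Δ·S = -15.2457.
(1,1): S=247.3400. Δ = (V_up−V_dn)/(S_up−S_dn) = (142.0743−15.5225)/(368.5366−187.9784) = 0.7009. V = [p*·142.0743 + (1−p*)·15.5225]/1.06 = 63.7077. B = V − Δ·S = -109.6509.
(0,0): S=166.0000. Δ = (V_up−V_dn)/(S_up−S_dn) = (63.7077−6.0180)/(247.3400−126.1600) = 0.4761. V = [p*·63.7077 + (1−p*)·6.0180]/1.06 = 28.0435. B = V − Δ·S = -50.9834.
Root portfolio cost Δ·166+B reproduces V0=28.0435.

(0,0): Delta=0.4761 Bond=-50.9834
(1,0): Delta=0.1685 Bond=-15.2457
(1,1): Delta=0.7009 Bond=-109.6509
(2,0): Delta=0.0000 Bond=0.0000
(2,1): Delta=0.2918 Bond=-39.3238
(2,2): Delta=1.0000 Bond=-226.4623
V0=28.0435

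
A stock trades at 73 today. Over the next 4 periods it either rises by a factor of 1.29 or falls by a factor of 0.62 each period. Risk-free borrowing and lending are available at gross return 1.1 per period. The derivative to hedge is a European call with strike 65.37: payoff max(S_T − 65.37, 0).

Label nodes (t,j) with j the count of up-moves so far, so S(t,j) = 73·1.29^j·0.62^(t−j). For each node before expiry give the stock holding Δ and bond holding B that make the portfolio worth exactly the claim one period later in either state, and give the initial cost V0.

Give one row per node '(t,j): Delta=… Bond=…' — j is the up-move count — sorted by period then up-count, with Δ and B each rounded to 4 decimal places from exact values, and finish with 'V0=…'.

(0,0): Delta=0.8063 Bond=-25.1907
(1,0): Delta=0.4447 Bond=-11.3436
(1,1): Delta=0.8751 Bond=-34.1880
(2,0): Delta=0.0000 Bond=0.0000
(2,1): Delta=0.5293 Bond=-17.4171
(2,2): Delta=0.9409 Bond=-45.5986
(3,0): Delta=0.0000 Bond=0.0000
(3,1): Delta=0.0000 Bond=0.0000
(3,2): Delta=0.6300 Bond=-26.7426
(3,3): Delta=1.0000 Bond=-59.4273
V0=33.6672

Since d<R<u, set p* = (R−d)/(u−d) = 0.7164; price each node as the discounted p*-expectation of its children.
Terminal payoffs: V(4,0)=0.0000, V(4,1)=0.0000, V(4,2)=0.0000, V(4,3)=31.7891, V(4,4)=136.7837
Node (3,0) S=17.3979: V=(p*·0.0000+(1−p*)·0.0000)/1.1=0.0000; Δ=(0.0000−0.0000)/(22.4433−10.7867)=0.0000; B=V−Δ·S=0.0000
Node (3,1) S=36.1989: V=(p*·0.0000+(1−p*)·0.0000)/1.1=0.0000; Δ=(0.0000−0.0000)/(46.6966−22.4433)=0.0000; B=V−Δ·S=0.0000
Node (3,2) S=75.3172: V=(p*·31.7891+(1−p*)·0.0000)/1.1=20.7039; Δ=(31.7891−0.0000)/(97.1591−46.6966)=0.6300; B=V−Δ·S=-26.7426
Node (3,3) S=156.7083: V=(p*·136.7837+(1−p*)·31.7891)/1.1=97.2810; Δ=(136.7837−31.7891)/(202.1537−97.1591)=1.0000; B=V−Δ·S=-59.4273
Node (2,0) S=28.0612: V=(p*·0.0000+(1−p*)·0.0000)/1.1=0.0000; Δ=(0.0000−0.0000)/(36.1989−17.3979)=0.0000; B=V−Δ·S=0.0000
Node (2,1) S=58.3854: V=(p*·20.7039+(1−p*)·0.0000)/1.1=13.4842; Δ=(20.7039−0.0000)/(75.3172−36.1989)=0.5293; B=V−Δ·S=-17.4171
Node (2,2) S=121.4793: V=(p*·97.2810+(1−p*)·20.7039)/1.1=68.6956; Δ=(97.2810−20.7039)/(156.7083−75.3172)=0.9409; B=V−Δ·S=-45.5986
Node (1,0) S=45.2600: V=(p*·13.4842+(1−p*)·0.0000)/1.1=8.7821; Δ=(13.4842−0.0000)/(58.3854−28.0612)=0.4447; B=V−Δ·S=-11.3436
Node (1,1) S=94.1700: V=(p*·68.6956+(1−p*)·13.4842)/1.1=48.2169; Δ=(68.6956−13.4842)/(121.4793−58.3854)=0.8751; B=V−Δ·S=-34.1880
Node (0,0) S=73.0000: V=(p*·48.2169+(1−p*)·8.7821)/1.1=33.6672; Δ=(48.2169−8.7821)/(94.1700−45.2600)=0.8063; B=V−Δ·S=-25.1907
The time-0 hedge costs 33.6672, which is the no-arbitrage price.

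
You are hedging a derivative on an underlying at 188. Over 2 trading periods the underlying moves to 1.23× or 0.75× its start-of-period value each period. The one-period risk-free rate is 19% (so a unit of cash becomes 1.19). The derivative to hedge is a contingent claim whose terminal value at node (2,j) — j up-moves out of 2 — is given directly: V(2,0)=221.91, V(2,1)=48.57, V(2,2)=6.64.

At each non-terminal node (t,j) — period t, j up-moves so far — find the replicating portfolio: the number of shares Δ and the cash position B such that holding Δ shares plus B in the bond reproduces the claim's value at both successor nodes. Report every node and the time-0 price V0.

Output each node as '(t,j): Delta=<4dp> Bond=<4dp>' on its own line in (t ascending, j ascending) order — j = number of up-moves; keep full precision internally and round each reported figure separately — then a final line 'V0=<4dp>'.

The replicating-portfolio and risk-neutral prices coincide; use p* = (1.19−0.75)/(1.23−0.75) = 0.9167 for the latter.
Payoff layer (t=2): V(2,0)=221.9100, V(2,1)=48.5700, V(2,2)=6.6400
  t=1,j=0: stock 141.0000 → up 173.4300 (V=48.5700), down 105.7500 (V=221.9100). Price 52.9538; hedge Δ=-2.5612, bond B=414.0788.
  t=1,j=1: stock 231.2400 → up 284.4252 (V=6.6400), down 173.4300 (V=48.5700). Price 8.5161; hedge Δ=-0.3778, bond B=95.8703.
  t=0,j=0: stock 188.0000 → up 231.2400 (V=8.5161), down 141.0000 (V=52.9538). Price 10.2683; hedge Δ=-0.4924, bond B=102.8468.
Each (Δ,B) replicates both successor values, so the strategy is self-financing and V0 is arbitrage-free.

(0,0): Delta=-0.4924 Bond=102.8468
(1,0): Delta=-2.5612 Bond=414.0788
(1,1): Delta=-0.3778 Bond=95.8703
V0=10.2683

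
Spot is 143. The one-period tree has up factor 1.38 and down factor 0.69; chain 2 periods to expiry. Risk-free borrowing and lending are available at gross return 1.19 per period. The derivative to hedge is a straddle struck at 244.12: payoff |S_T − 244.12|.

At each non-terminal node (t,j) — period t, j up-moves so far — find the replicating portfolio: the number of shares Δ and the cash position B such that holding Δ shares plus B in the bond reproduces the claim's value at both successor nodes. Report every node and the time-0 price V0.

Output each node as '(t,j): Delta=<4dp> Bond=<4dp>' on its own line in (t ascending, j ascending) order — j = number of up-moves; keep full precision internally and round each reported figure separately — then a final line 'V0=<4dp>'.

(0,0): Delta=-0.6518 Bond=143.5189
(1,0): Delta=-1.0000 Bond=205.1429
(1,1): Delta=-0.5857 Bond=157.7324
V0=50.3093

The replicating-portfolio and risk-neutral prices coincide; use p* = (1.19−0.69)/(1.38−0.69) = 0.7246 for the latter.
Payoff layer (t=2): V(2,0)=176.0377, V(2,1)=107.9554, V(2,2)=28.2092
Node (1,0) S=98.6700: V=(p*·107.9554+(1−p*)·176.0377)/1.19=106.4729; Δ=(107.9554−176.0377)/(136.1646−68.0823)=-1.0000; B=V−Δ·S=205.1429
Node (1,1) S=197.3400: V=(p*·28.2092+(1−p*)·107.9554)/1.19=42.1582; Δ=(28.2092−107.9554)/(272.3292−136.1646)=-0.5857; B=V−Δ·S=157.7324
Node (0,0) S=143.0000: V=(p*·42.1582+(1−p*)·106.4729)/1.19=50.3093; Δ=(42.1582−106.4729)/(197.3400−98.6700)=-0.6518; B=V−Δ·S=143.5189
Each (Δ,B) replicates both successor values, so the strategy is self-financing and V0 is arbitrage-free.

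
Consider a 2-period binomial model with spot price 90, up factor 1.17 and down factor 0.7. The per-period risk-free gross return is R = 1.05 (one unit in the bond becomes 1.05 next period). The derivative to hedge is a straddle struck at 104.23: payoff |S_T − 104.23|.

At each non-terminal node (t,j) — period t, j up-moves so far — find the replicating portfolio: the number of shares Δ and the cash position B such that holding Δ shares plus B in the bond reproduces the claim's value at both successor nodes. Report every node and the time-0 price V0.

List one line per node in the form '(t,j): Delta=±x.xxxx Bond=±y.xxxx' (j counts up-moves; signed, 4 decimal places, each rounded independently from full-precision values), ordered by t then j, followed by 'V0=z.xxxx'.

Since d<R<u, set p* = (R−d)/(u−d) = 0.7447; price each node as the discounted p*-expectation of its children.
At expiry t=2: V(2,0)=60.1300, V(2,1)=30.5200, V(2,2)=18.9710
(1,0): S=63.0000. Δ = (V_up−V_dn)/(S_up−S_dn) = (30.5200−60.1300)/(73.7100−44.1000) = -1.0000. V = [p*·30.5200 + (1−p*)·60.1300]/1.05 = 36.2667. B = V − Δ·S = 99.2667.
(1,1): S=105.3000. Δ = (V_up−V_dn)/(S_up−S_dn) = (18.9710−30.5200)/(123.2010−73.7100) = -0.2334. V = [p*·18.9710 + (1−p*)·30.5200]/1.05 = 20.8759. B = V − Δ·S = 45.4482.
(0,0): S=90.0000. Δ = (V_up−V_dn)/(S_up−S_dn) = (20.8759−36.2667)/(105.3000−63.0000) = -0.3638. V = [p*·20.8759 + (1−p*)·36.2667]/1.05 = 23.6242. B = V − Δ·S = 56.3706.
Check: Δ(0,0)·S0 + B(0,0) = 23.6242 = V0.

(0,0): Delta=-0.3638 Bond=56.3706
(1,0): Delta=-1.0000 Bond=99.2667
(1,1): Delta=-0.2334 Bond=45.4482
V0=23.6242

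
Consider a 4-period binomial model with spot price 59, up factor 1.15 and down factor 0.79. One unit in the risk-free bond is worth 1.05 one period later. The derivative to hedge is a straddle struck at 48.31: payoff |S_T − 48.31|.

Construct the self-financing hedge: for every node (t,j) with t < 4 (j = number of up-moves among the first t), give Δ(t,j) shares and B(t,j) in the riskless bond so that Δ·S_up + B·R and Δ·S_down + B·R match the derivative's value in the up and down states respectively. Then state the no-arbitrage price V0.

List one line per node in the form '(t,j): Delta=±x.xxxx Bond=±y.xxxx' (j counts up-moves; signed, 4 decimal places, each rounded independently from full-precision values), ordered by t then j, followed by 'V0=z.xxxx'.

(0,0): Delta=0.7797 Bond=-24.9855
(1,0): Delta=0.2682 Bond=-2.3919
(1,1): Delta=0.9149 Bond=-35.4051
(2,0): Delta=-0.9598 Bond=42.7061
(2,1): Delta=0.5926 Bond=-19.9028
(2,2): Delta=1.0000 Bond=-43.8186
(3,0): Delta=-1.0000 Bond=46.0095
(3,1): Delta=-0.9492 Bond=44.3921
(3,2): Delta=1.0000 Bond=-46.0095
(3,3): Delta=1.0000 Bond=-46.0095
V0=21.0171

Risk-neutral probability p* = (R−d)/(u−d) = (1.05−0.79)/(1.15−0.79) = 0.7222.
At expiry t=4: V(4,0)=25.3295, V(4,1)=14.8573, V(4,2)=0.3870, V(4,3)=22.5780, V(4,4)=54.8814
  t=3,j=0: stock 29.0893 → up 33.4527 (V=14.8573), down 22.9805 (V=25.3295). Price 16.9202; hedge Δ=-1.0000, bond B=46.0095.
  t=3,j=1: stock 42.3452 → up 48.6970 (V=0.3870), down 33.4527 (V=14.8573). Price 4.1967; hedge Δ=-0.9492, bond B=44.3921.
  t=3,j=2: stock 61.6417 → up 70.8880 (V=22.5780), down 48.6970 (V=0.3870). Price 15.6322; hedge Δ=1.0000, bond B=-46.0095.
  t=3,j=3: stock 89.7316 → up 103.1914 (V=54.8814), down 70.8880 (V=22.5780). Price 43.7221; hedge Δ=1.0000, bond B=-46.0095.
  t=2,j=0: stock 36.8219 → up 42.3452 (V=4.1967), down 29.0893 (V=16.9202). Price 7.3628; hedge Δ=-0.9598, bond B=42.7061.
  t=2,j=1: stock 53.6015 → up 61.6417 (V=15.6322), down 42.3452 (V=4.1967). Price 11.8625; hedge Δ=0.5926, bond B=-19.9028.
  t=2,j=2: stock 78.0275 → up 89.7316 (V=43.7221), down 61.6417 (V=15.6322). Price 34.2089; hedge Δ=1.0000, bond B=-43.8186.
  t=1,j=0: stock 46.6100 → up 53.6015 (V=11.8625), down 36.8219 (V=7.3628). Price 10.1073; hedge Δ=0.2682, bond B=-2.3919.
  t=1,j=1: stock 67.8500 → up 78.0275 (V=34.2089), down 53.6015 (V=11.8625). Price 26.6682; hedge Δ=0.9149, bond B=-35.4051.
  t=0,j=0: stock 59.0000 → up 67.8500 (V=26.6682), down 46.6100 (V=10.1073). Price 21.0171; hedge Δ=0.7797, bond B=-24.9855.
The time-0 hedge costs 21.0171, which is the no-arbitrage price.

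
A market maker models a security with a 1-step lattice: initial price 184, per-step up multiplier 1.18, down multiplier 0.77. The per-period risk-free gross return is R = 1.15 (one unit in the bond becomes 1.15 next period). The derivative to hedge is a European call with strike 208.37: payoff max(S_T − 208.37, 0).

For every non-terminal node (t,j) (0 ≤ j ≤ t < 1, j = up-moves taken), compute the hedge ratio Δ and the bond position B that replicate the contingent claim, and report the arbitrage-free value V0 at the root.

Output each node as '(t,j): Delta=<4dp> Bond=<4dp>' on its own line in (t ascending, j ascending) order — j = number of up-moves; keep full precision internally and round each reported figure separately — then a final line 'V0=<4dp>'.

(0,0): Delta=0.1160 Bond=-14.2895
V0=7.0520

The replicating-portfolio and risk-neutral prices coincide; use p* = (1.15−0.77)/(1.18−0.77) = 0.9268 for the latter.
Payoff layer (t=1): V(1,0)=0.0000, V(1,1)=8.7500
(0,0): S=184.0000. Δ = (V_up−V_dn)/(S_up−S_dn) = (8.7500−0.0000)/(217.1200−141.6800) = 0.1160. V = [p*·8.7500 + (1−p*)·0.0000]/1.15 = 7.0520. B = V − Δ·S = -14.2895.
Check: Δ(0,0)·S0 + B(0,0) = 7.0520 = V0.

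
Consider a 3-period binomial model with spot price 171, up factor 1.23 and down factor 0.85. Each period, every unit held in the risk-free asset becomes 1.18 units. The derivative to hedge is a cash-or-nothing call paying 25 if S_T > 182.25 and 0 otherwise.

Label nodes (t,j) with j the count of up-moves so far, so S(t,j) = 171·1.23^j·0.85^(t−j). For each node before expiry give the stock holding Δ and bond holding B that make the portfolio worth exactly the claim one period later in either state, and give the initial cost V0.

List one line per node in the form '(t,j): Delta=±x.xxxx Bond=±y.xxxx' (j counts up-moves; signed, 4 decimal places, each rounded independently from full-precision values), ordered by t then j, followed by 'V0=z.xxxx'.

No-arbitrage ⇒ martingale measure with p* = (R−d)/(u−d) = 0.8684.
At expiry t=3: V(3,0)=0.0000, V(3,1)=0.0000, V(3,2)=25.0000, V(3,3)=25.0000
(2,0): S=123.5475. Δ = (V_up−V_dn)/(S_up−S_dn) = (0.0000−0.0000)/(151.9634−105.0154) = 0.0000. V = [p*·0.0000 + (1−p*)·0.0000]/1.18 = 0.0000. B = V − Δ·S = 0.0000.
(2,1): S=178.7805. Δ = (V_up−V_dn)/(S_up−S_dn) = (25.0000−0.0000)/(219.9000−151.9634) = 0.3680. V = [p*·25.0000 + (1−p*)·0.0000]/1.18 = 18.3988. B = V − Δ·S = -47.3907.
(2,2): S=258.7059. Δ = (V_up−V_dn)/(S_up−S_dn) = (25.0000−25.0000)/(318.2083−219.9000) = 0.0000. V = [p*·25.0000 + (1−p*)·25.0000]/1.18 = 21.1864. B = V − Δ·S = 21.1864.
(1,0): S=145.3500. Δ = (V_up−V_dn)/(S_up−S_dn) = (18.3988−0.0000)/(178.7805−123.5475) = 0.3331. V = [p*·18.3988 + (1−p*)·0.0000]/1.18 = 13.5406. B = V − Δ·S = -34.8772.
(1,1): S=210.3300. Δ = (V_up−V_dn)/(S_up−S_dn) = (21.1864−18.3988)/(258.7059−178.7805) = 0.0349. V = [p*·21.1864 + (1−p*)·18.3988]/1.18 = 17.6438. B = V − Δ·S = 10.3077.
(0,0): S=171.0000. Δ = (V_up−V_dn)/(S_up−S_dn) = (17.6438−13.5406)/(210.3300−145.3500) = 0.0631. V = [p*·17.6438 + (1−p*)·13.5406]/1.18 = 14.4948. B = V − Δ·S = 3.6969.
Each (Δ,B) replicates both successor values, so the strategy is self-financing and V0 is arbitrage-free.

(0,0): Delta=0.0631 Bond=3.6969
(1,0): Delta=0.3331 Bond=-34.8772
(1,1): Delta=0.0349 Bond=10.3077
(2,0): Delta=0.0000 Bond=0.0000
(2,1): Delta=0.3680 Bond=-47.3907
(2,2): Delta=0.0000 Bond=21.1864
V0=14.4948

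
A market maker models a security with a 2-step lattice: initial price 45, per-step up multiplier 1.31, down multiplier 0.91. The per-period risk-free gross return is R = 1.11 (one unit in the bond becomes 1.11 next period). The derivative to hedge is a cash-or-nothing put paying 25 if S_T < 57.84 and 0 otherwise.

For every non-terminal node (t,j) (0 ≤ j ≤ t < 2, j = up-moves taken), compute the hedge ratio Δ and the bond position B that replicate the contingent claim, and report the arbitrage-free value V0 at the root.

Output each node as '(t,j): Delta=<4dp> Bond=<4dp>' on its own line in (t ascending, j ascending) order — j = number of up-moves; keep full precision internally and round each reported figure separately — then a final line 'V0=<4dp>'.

Since d<R<u, set p* = (R−d)/(u−d) = 0.5000; price each node as the discounted p*-expectation of its children.
Terminal payoffs: V(2,0)=25.0000, V(2,1)=25.0000, V(2,2)=0.0000
Node (1,0) S=40.9500: V=(p*·25.0000+(1−p*)·25.0000)/1.11=22.5225; Δ=(25.0000−25.0000)/(53.6445−37.2645)=0.0000; B=V−Δ·S=22.5225
Node (1,1) S=58.9500: V=(p*·0.0000+(1−p*)·25.0000)/1.11=11.2613; Δ=(0.0000−25.0000)/(77.2245−53.6445)=-1.0602; B=V−Δ·S=73.7613
Node (0,0) S=45.0000: V=(p*·11.2613+(1−p*)·22.5225)/1.11=15.2179; Δ=(11.2613−22.5225)/(58.9500−40.9500)=-0.6256; B=V−Δ·S=43.3711
Root portfolio cost Δ·45+B reproduces V0=15.2179.

(0,0): Delta=-0.6256 Bond=43.3711
(1,0): Delta=0.0000 Bond=22.5225
(1,1): Delta=-1.0602 Bond=73.7613
V0=15.2179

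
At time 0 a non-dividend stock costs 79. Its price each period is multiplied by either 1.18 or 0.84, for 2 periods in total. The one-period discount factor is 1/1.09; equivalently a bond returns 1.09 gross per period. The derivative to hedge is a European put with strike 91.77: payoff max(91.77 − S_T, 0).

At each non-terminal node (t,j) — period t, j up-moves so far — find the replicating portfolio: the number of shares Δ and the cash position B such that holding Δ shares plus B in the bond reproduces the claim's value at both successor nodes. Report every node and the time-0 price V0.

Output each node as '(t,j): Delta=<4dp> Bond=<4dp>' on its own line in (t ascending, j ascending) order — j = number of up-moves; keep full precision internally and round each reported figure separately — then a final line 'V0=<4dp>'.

Since d<R<u, set p* = (R−d)/(u−d) = 0.7353; price each node as the discounted p*-expectation of its children.
Terminal payoffs: V(2,0)=36.0276, V(2,1)=13.4652, V(2,2)=0.0000
  t=1,j=0: stock 66.3600 → up 78.3048 (V=13.4652), down 55.7424 (V=36.0276). Price 17.8327; hedge Δ=-1.0000, bond B=84.1927.
  t=1,j=1: stock 93.2200 → up 109.9996 (V=0.0000), down 78.3048 (V=13.4652). Price 3.2700; hedge Δ=-0.4248, bond B=42.8735.
  t=0,j=0: stock 79.0000 → up 93.2200 (V=3.2700), down 66.3600 (V=17.8327). Price 6.5365; hedge Δ=-0.5422, bond B=49.3679.
Root portfolio cost Δ·79+B reproduces V0=6.5365.

(0,0): Delta=-0.5422 Bond=49.3679
(1,0): Delta=-1.0000 Bond=84.1927
(1,1): Delta=-0.4248 Bond=42.8735
V0=6.5365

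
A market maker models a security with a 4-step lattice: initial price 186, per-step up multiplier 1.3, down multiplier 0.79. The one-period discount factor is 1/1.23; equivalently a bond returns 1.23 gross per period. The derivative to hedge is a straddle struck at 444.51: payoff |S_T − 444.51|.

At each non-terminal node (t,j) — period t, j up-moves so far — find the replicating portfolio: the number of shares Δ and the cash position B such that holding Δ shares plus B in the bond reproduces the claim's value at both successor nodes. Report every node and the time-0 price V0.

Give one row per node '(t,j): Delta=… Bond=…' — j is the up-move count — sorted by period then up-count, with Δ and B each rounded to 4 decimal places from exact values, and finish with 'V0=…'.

(0,0): Delta=-0.3690 Bond=118.8253
(1,0): Delta=-1.0000 Bond=238.8725
(1,1): Delta=-0.3080 Bond=131.4046
(2,0): Delta=-1.0000 Bond=293.8132
(2,1): Delta=-1.0000 Bond=293.8132
(2,2): Delta=-0.2411 Bond=140.5981
(3,0): Delta=-1.0000 Bond=361.3902
(3,1): Delta=-1.0000 Bond=361.3902
(3,2): Delta=-1.0000 Bond=361.3902
(3,3): Delta=-0.1677 Bond=142.9543
V0=50.1891

Risk-neutral probability p* = (R−d)/(u−d) = (1.23−0.79)/(1.3−0.79) = 0.8627.
Terminal payoffs: V(4,0)=372.0628, V(4,1)=325.2932, V(4,2)=248.3304, V(4,3)=121.6828, V(4,4)=86.7246
Node (3,0) S=91.7053: V=(p*·325.2932+(1−p*)·372.0628)/1.23=269.6850; Δ=(325.2932−372.0628)/(119.2168−72.4472)=-1.0000; B=V−Δ·S=361.3902
Node (3,1) S=150.9074: V=(p*·248.3304+(1−p*)·325.2932)/1.23=210.4829; Δ=(248.3304−325.2932)/(196.1796−119.2168)=-1.0000; B=V−Δ·S=361.3902
Node (3,2) S=248.3286: V=(p*·121.6828+(1−p*)·248.3304)/1.23=113.0616; Δ=(121.6828−248.3304)/(322.8272−196.1796)=-1.0000; B=V−Δ·S=361.3902
Node (3,3) S=408.6420: V=(p*·86.7246+(1−p*)·121.6828)/1.23=74.4088; Δ=(86.7246−121.6828)/(531.2346−322.8272)=-0.1677; B=V−Δ·S=142.9543
Node (2,0) S=116.0826: V=(p*·210.4829+(1−p*)·269.6850)/1.23=177.7306; Δ=(210.4829−269.6850)/(150.9074−91.7053)=-1.0000; B=V−Δ·S=293.8132
Node (2,1) S=191.0220: V=(p*·113.0616+(1−p*)·210.4829)/1.23=102.7912; Δ=(113.0616−210.4829)/(248.3286−150.9074)=-1.0000; B=V−Δ·S=293.8132
Node (2,2) S=314.3400: V=(p*·74.4088+(1−p*)·113.0616)/1.23=64.8082; Δ=(74.4088−113.0616)/(408.6420−248.3286)=-0.2411; B=V−Δ·S=140.5981
Node (1,0) S=146.9400: V=(p*·102.7912+(1−p*)·177.7306)/1.23=91.9325; Δ=(102.7912−177.7306)/(191.0220−116.0826)=-1.0000; B=V−Δ·S=238.8725
Node (1,1) S=241.8000: V=(p*·64.8082+(1−p*)·102.7912)/1.23=56.9281; Δ=(64.8082−102.7912)/(314.3400−191.0220)=-0.3080; B=V−Δ·S=131.4046
Node (0,0) S=186.0000: V=(p*·56.9281+(1−p*)·91.9325)/1.23=50.1891; Δ=(56.9281−91.9325)/(241.8000−146.9400)=-0.3690; B=V−Δ·S=118.8253
Self-financing check: at every node Δ·S+B equals the discounted successor values.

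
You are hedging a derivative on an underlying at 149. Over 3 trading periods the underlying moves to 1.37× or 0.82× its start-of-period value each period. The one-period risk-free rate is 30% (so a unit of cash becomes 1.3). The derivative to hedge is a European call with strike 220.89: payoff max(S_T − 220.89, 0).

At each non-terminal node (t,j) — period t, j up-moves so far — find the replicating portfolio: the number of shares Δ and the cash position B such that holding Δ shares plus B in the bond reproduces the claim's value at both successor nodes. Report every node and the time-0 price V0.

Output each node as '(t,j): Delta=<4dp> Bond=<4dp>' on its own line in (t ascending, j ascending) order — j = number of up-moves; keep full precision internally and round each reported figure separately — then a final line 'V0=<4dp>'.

Under the risk-neutral measure, an up-move has probability p* = (R−d)/(u−d) = 0.8727 and values discount at R = 1.3.
Terminal payoffs: V(3,0)=0.0000, V(3,1)=0.0000, V(3,2)=8.4296, V(3,3)=162.2416
  t=2,j=0: stock 100.1876 → up 137.2570 (V=0.0000), down 82.1538 (V=0.0000). Price 0.0000; hedge Δ=0.0000, bond B=0.0000.
  t=2,j=1: stock 167.3866 → up 229.3196 (V=8.4296), down 137.2570 (V=0.0000). Price 5.6591; hedge Δ=0.0916, bond B=-9.6676.
  t=2,j=2: stock 279.6581 → up 383.1316 (V=162.2416), down 229.3196 (V=8.4296). Price 109.7427; hedge Δ=1.0000, bond B=-169.9154.
  t=1,j=0: stock 122.1800 → up 167.3866 (V=5.6591), down 100.1876 (V=0.0000). Price 3.7991; hedge Δ=0.0842, bond B=-6.4901.
  t=1,j=1: stock 204.1300 → up 279.6581 (V=109.7427), down 167.3866 (V=5.6591). Price 74.2275; hedge Δ=0.9271, bond B=-115.0155.
  t=0,j=0: stock 149.0000 → up 204.1300 (V=74.2275), down 122.1800 (V=3.7991). Price 50.2030; hedge Δ=0.8594, bond B=-77.8486.
Check: Δ(0,0)·S0 + B(0,0) = 50.2030 = V0.

(0,0): Delta=0.8594 Bond=-77.8486
(1,0): Delta=0.0842 Bond=-6.4901
(1,1): Delta=0.9271 Bond=-115.0155
(2,0): Delta=0.0000 Bond=0.0000
(2,1): Delta=0.0916 Bond=-9.6676
(2,2): Delta=1.0000 Bond=-169.9154
V0=50.2030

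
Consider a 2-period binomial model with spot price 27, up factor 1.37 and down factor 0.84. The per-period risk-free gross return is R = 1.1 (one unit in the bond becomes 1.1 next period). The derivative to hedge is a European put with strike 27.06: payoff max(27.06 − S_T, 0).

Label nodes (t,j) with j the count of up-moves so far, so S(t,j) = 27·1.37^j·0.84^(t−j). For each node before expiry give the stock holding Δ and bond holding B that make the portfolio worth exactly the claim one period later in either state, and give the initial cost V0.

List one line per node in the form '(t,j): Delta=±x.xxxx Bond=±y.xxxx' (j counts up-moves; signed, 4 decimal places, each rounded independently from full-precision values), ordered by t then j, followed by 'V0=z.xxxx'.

(0,0): Delta=-0.2592 Bond=8.7159
(1,0): Delta=-0.6663 Bond=18.8200
(1,1): Delta=0.0000 Bond=0.0000
V0=1.7177

Under the risk-neutral measure, an up-move has probability p* = (R−d)/(u−d) = 0.4906 and values discount at R = 1.1.
Payoff layer (t=2): V(2,0)=8.0088, V(2,1)=0.0000, V(2,2)=0.0000
Node (1,0) S=22.6800: V=(p*·0.0000+(1−p*)·8.0088)/1.1=3.7090; Δ=(0.0000−8.0088)/(31.0716−19.0512)=-0.6663; B=V−Δ·S=18.8200
Node (1,1) S=36.9900: V=(p*·0.0000+(1−p*)·0.0000)/1.1=0.0000; Δ=(0.0000−0.0000)/(50.6763−31.0716)=0.0000; B=V−Δ·S=0.0000
Node (0,0) S=27.0000: V=(p*·0.0000+(1−p*)·3.7090)/1.1=1.7177; Δ=(0.0000−3.7090)/(36.9900−22.6800)=-0.2592; B=V−Δ·S=8.7159
The time-0 hedge costs 1.7177, which is the no-arbitrage price.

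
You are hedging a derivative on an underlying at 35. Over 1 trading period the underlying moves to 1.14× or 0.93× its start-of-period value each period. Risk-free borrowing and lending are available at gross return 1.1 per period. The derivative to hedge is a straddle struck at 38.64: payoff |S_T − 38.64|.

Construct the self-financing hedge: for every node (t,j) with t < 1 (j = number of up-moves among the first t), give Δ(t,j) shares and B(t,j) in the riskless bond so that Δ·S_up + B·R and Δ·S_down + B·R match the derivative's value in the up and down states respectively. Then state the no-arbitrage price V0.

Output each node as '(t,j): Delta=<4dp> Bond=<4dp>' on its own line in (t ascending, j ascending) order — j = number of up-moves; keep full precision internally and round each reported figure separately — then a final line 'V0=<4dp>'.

The replicating-portfolio and risk-neutral prices coincide; use p* = (1.1−0.93)/(1.14−0.93) = 0.8095 for the latter.
Payoff layer (t=1): V(1,0)=6.0900, V(1,1)=1.2600
Node (0,0) S=35.0000: V=(p*·1.2600+(1−p*)·6.0900)/1.1=1.9818; Δ=(1.2600−6.0900)/(39.9000−32.5500)=-0.6571; B=V−Δ·S=24.9818
Root portfolio cost Δ·35+B reproduces V0=1.9818.

(0,0): Delta=-0.6571 Bond=24.9818
V0=1.9818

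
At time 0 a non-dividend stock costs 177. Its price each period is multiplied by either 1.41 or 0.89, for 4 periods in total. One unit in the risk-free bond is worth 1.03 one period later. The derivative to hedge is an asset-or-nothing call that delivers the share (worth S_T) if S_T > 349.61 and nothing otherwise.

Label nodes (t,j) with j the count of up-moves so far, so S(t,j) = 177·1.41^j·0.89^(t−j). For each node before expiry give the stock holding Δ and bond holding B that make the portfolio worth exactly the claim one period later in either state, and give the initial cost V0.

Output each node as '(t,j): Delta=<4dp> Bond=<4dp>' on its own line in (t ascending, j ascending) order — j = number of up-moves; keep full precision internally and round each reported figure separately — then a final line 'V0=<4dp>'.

The replicating-portfolio and risk-neutral prices coincide; use p* = (1.03−0.89)/(1.41−0.89) = 0.2692 for the latter.
Payoff layer (t=4): V(4,0)=0.0000, V(4,1)=0.0000, V(4,2)=0.0000, V(4,3)=441.5914, V(4,4)=699.5999
(3,0): S=124.7795. Δ = (V_up−V_dn)/(S_up−S_dn) = (0.0000−0.0000)/(175.9391−111.0538) = 0.0000. V = [p*·0.0000 + (1−p*)·0.0000]/1.03 = 0.0000. B = V − Δ·S = 0.0000.
(3,1): S=197.6844. Δ = (V_up−V_dn)/(S_up−S_dn) = (0.0000−0.0000)/(278.7350−175.9391) = 0.0000. V = [p*·0.0000 + (1−p*)·0.0000]/1.03 = 0.0000. B = V − Δ·S = 0.0000.
(3,2): S=313.1854. Δ = (V_up−V_dn)/(S_up−S_dn) = (441.5914−0.0000)/(441.5914−278.7350) = 2.7115. V = [p*·441.5914 + (1−p*)·0.0000]/1.03 = 115.4272. B = V − Δ·S = -733.7871.
(3,3): S=496.1701. Δ = (V_up−V_dn)/(S_up−S_dn) = (699.5999−441.5914)/(699.5999−441.5914) = 1.0000. V = [p*·699.5999 + (1−p*)·441.5914]/1.03 = 496.1701. B = V − Δ·S = 0.0000.
(2,0): S=140.2017. Δ = (V_up−V_dn)/(S_up−S_dn) = (0.0000−0.0000)/(197.6844−124.7795) = 0.0000. V = [p*·0.0000 + (1−p*)·0.0000]/1.03 = 0.0000. B = V − Δ·S = 0.0000.
(2,1): S=222.1173. Δ = (V_up−V_dn)/(S_up−S_dn) = (115.4272−0.0000)/(313.1854−197.6844) = 0.9994. V = [p*·115.4272 + (1−p*)·0.0000]/1.03 = 30.1714. B = V − Δ·S = -191.8039.
(2,2): S=351.8937. Δ = (V_up−V_dn)/(S_up−S_dn) = (496.1701−115.4272)/(496.1701−313.1854) = 2.0807. V = [p*·496.1701 + (1−p*)·115.4272]/1.03 = 211.5873. B = V − Δ·S = -520.6107.
(1,0): S=157.5300. Δ = (V_up−V_dn)/(S_up−S_dn) = (30.1714−0.0000)/(222.1173−140.2017) = 0.3683. V = [p*·30.1714 + (1−p*)·0.0000]/1.03 = 7.8865. B = V − Δ·S = -50.1355.
(1,1): S=249.5700. Δ = (V_up−V_dn)/(S_up−S_dn) = (211.5873−30.1714)/(351.8937−222.1173) = 1.3979. V = [p*·211.5873 + (1−p*)·30.1714]/1.03 = 76.7128. B = V − Δ·S = -272.1639.
(0,0): S=177.0000. Δ = (V_up−V_dn)/(S_up−S_dn) = (76.7128−7.8865)/(249.5700−157.5300) = 0.7478. V = [p*·76.7128 + (1−p*)·7.8865]/1.03 = 25.6472. B = V − Δ·S = -106.7110.
Self-financing check: at every node Δ·S+B equals the discounted successor values.

(0,0): Delta=0.7478 Bond=-106.7110
(1,0): Delta=0.3683 Bond=-50.1355
(1,1): Delta=1.3979 Bond=-272.1639
(2,0): Delta=0.0000 Bond=0.0000
(2,1): Delta=0.9994 Bond=-191.8039
(2,2): Delta=2.0807 Bond=-520.6107
(3,0): Delta=0.0000 Bond=0.0000
(3,1): Delta=0.0000 Bond=0.0000
(3,2): Delta=2.7115 Bond=-733.7871
(3,3): Delta=1.0000 Bond=0.0000
V0=25.6472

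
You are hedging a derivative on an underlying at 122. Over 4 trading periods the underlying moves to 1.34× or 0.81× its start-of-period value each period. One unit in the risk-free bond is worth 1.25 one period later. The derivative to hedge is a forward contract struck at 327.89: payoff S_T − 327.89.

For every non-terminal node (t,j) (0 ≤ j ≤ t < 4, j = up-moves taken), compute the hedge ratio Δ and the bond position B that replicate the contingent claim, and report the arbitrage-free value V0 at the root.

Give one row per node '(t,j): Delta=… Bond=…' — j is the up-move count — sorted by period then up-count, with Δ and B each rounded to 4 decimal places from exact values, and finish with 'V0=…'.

(0,0): Delta=1.0000 Bond=-134.3037
(1,0): Delta=1.0000 Bond=-167.8797
(1,1): Delta=1.0000 Bond=-167.8797
(2,0): Delta=1.0000 Bond=-209.8496
(2,1): Delta=1.0000 Bond=-209.8496
(2,2): Delta=1.0000 Bond=-209.8496
(3,0): Delta=1.0000 Bond=-262.3120
(3,1): Delta=1.0000 Bond=-262.3120
(3,2): Delta=1.0000 Bond=-262.3120
(3,3): Delta=1.0000 Bond=-262.3120
V0=-12.3037

Risk-neutral probability p* = (R−d)/(u−d) = (1.25−0.81)/(1.34−0.81) = 0.8302.
Terminal values V(4,·): V(4,0)=-275.3730, V(4,1)=-241.0100, V(4,2)=-184.1626, V(4,3)=-90.1188, V(4,4)=65.4599
(3,0): S=64.8358. Δ = (V_up−V_dn)/(S_up−S_dn) = (-241.0100−-275.3730)/(86.8800−52.5170) = 1.0000. V = [p*·-241.0100 + (1−p*)·-275.3730]/1.25 = -197.4762. B = V − Δ·S = -262.3120.
(3,1): S=107.2592. Δ = (V_up−V_dn)/(S_up−S_dn) = (-184.1626−-241.0100)/(143.7274−86.8800) = 1.0000. V = [p*·-184.1626 + (1−p*)·-241.0100]/1.25 = -155.0528. B = V − Δ·S = -262.3120.
(3,2): S=177.4412. Δ = (V_up−V_dn)/(S_up−S_dn) = (-90.1188−-184.1626)/(237.7712−143.7274) = 1.0000. V = [p*·-90.1188 + (1−p*)·-184.1626]/1.25 = -84.8708. B = V − Δ·S = -262.3120.
(3,3): S=293.5447. Δ = (V_up−V_dn)/(S_up−S_dn) = (65.4599−-90.1188)/(393.3499−237.7712) = 1.0000. V = [p*·65.4599 + (1−p*)·-90.1188]/1.25 = 31.2327. B = V − Δ·S = -262.3120.
(2,0): S=80.0442. Δ = (V_up−V_dn)/(S_up−S_dn) = (-155.0528−-197.4762)/(107.2592−64.8358) = 1.0000. V = [p*·-155.0528 + (1−p*)·-197.4762]/1.25 = -129.8054. B = V − Δ·S = -209.8496.
(2,1): S=132.4188. Δ = (V_up−V_dn)/(S_up−S_dn) = (-84.8708−-155.0528)/(177.4412−107.2592) = 1.0000. V = [p*·-84.8708 + (1−p*)·-155.0528]/1.25 = -77.4308. B = V − Δ·S = -209.8496.
(2,2): S=219.0632. Δ = (V_up−V_dn)/(S_up−S_dn) = (31.2327−-84.8708)/(293.5447−177.4412) = 1.0000. V = [p*·31.2327 + (1−p*)·-84.8708]/1.25 = 9.2136. B = V − Δ·S = -209.8496.
(1,0): S=98.8200. Δ = (V_up−V_dn)/(S_up−S_dn) = (-77.4308−-129.8054)/(132.4188−80.0442) = 1.0000. V = [p*·-77.4308 + (1−p*)·-129.8054]/1.25 = -69.0597. B = V − Δ·S = -167.8797.
(1,1): S=163.4800. Δ = (V_up−V_dn)/(S_up−S_dn) = (9.2136−-77.4308)/(219.0632−132.4188) = 1.0000. V = [p*·9.2136 + (1−p*)·-77.4308]/1.25 = -4.3997. B = V − Δ·S = -167.8797.
(0,0): S=122.0000. Δ = (V_up−V_dn)/(S_up−S_dn) = (-4.3997−-69.0597)/(163.4800−98.8200) = 1.0000. V = [p*·-4.3997 + (1−p*)·-69.0597]/1.25 = -12.3037. B = V − Δ·S = -134.3037.
Each (Δ,B) replicates both successor values, so the strategy is self-financing and V0 is arbitrage-free.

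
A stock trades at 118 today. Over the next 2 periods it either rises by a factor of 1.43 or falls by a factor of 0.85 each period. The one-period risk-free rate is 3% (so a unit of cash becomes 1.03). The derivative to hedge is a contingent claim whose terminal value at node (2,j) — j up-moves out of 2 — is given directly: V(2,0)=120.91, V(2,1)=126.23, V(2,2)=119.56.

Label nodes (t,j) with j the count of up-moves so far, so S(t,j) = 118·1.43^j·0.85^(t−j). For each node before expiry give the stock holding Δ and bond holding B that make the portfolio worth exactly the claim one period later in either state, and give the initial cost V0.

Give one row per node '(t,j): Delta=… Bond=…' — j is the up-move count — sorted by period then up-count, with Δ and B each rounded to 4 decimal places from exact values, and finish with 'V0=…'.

(0,0): Delta=0.0227 Bond=113.3167
(1,0): Delta=0.0914 Bond=109.8189
(1,1): Delta=-0.0682 Bond=132.0437
V0=115.9933

No-arbitrage ⇒ martingale measure with p* = (R−d)/(u−d) = 0.3103.
Terminal values V(2,·): V(2,0)=120.9100, V(2,1)=126.2300, V(2,2)=119.5600
  t=1,j=0: stock 100.3000 → up 143.4290 (V=126.2300), down 85.2550 (V=120.9100). Price 118.9913; hedge Δ=0.0914, bond B=109.8189.
  t=1,j=1: stock 168.7400 → up 241.2982 (V=119.5600), down 143.4290 (V=126.2300). Price 120.5437; hedge Δ=-0.0682, bond B=132.0437.
  t=0,j=0: stock 118.0000 → up 168.7400 (V=120.5437), down 100.3000 (V=118.9913). Price 115.9933; hedge Δ=0.0227, bond B=113.3167.
Self-financing check: at every node Δ·S+B equals the discounted successor values.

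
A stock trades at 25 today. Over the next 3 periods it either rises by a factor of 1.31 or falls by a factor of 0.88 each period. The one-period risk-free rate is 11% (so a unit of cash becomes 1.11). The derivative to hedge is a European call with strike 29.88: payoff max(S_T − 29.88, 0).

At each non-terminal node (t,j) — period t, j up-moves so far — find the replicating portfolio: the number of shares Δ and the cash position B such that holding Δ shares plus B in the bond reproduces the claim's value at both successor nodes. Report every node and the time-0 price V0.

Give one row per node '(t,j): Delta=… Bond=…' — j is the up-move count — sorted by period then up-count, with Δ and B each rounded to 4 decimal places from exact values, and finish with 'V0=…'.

(0,0): Delta=0.6943 Bond=-12.1135
(1,0): Delta=0.4011 Bond=-6.9957
(1,1): Delta=0.8656 Bond=-19.0549
(2,0): Delta=0.0000 Bond=0.0000
(2,1): Delta=0.6354 Bond=-14.5177
(2,2): Delta=1.0000 Bond=-26.9189
V0=5.2438

The replicating-portfolio and risk-neutral prices coincide; use p* = (1.11−0.88)/(1.31−0.88) = 0.5349 for the latter.
Payoff layer (t=3): V(3,0)=0.0000, V(3,1)=0.0000, V(3,2)=7.8742, V(3,3)=26.3223
  t=2,j=0: stock 19.3600 → up 25.3616 (V=0.0000), down 17.0368 (V=0.0000). Price 0.0000; hedge Δ=0.0000, bond B=0.0000.
  t=2,j=1: stock 28.8200 → up 37.7542 (V=7.8742), down 25.3616 (V=0.0000). Price 3.7944; hedge Δ=0.6354, bond B=-14.5177.
  t=2,j=2: stock 42.9025 → up 56.2023 (V=26.3223), down 37.7542 (V=7.8742). Price 15.9836; hedge Δ=1.0000, bond B=-26.9189.
  t=1,j=0: stock 22.0000 → up 28.8200 (V=3.7944), down 19.3600 (V=0.0000). Price 1.8284; hedge Δ=0.4011, bond B=-6.9957.
  t=1,j=1: stock 32.7500 → up 42.9025 (V=15.9836), down 28.8200 (V=3.7944). Price 9.2921; hedge Δ=0.8656, bond B=-19.0549.
  t=0,j=0: stock 25.0000 → up 32.7500 (V=9.2921), down 22.0000 (V=1.8284). Price 5.2438; hedge Δ=0.6943, bond B=-12.1135.
Check: Δ(0,0)·S0 + B(0,0) = 5.2438 = V0.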